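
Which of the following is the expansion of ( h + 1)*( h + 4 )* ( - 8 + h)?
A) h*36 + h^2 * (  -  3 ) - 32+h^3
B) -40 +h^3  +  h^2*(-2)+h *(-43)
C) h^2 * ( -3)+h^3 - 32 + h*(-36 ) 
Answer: C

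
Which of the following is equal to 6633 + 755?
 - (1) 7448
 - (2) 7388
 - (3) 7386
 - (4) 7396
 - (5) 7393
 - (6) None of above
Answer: 2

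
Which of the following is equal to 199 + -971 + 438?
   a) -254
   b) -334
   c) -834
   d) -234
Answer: b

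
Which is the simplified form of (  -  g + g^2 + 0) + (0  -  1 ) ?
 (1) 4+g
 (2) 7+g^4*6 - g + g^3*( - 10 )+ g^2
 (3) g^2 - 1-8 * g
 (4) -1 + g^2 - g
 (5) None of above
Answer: 4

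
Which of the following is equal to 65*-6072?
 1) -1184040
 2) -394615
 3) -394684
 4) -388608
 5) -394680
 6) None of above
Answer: 5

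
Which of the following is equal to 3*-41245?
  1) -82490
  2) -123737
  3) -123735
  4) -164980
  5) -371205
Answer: 3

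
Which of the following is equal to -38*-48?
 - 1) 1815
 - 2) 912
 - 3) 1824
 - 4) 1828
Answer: 3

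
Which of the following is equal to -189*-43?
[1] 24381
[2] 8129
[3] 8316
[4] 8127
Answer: 4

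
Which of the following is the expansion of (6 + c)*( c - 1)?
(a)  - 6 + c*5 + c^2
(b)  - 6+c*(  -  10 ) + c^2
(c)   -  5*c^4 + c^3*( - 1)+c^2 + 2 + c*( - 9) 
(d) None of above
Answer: a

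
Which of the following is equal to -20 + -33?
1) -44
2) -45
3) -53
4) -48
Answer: 3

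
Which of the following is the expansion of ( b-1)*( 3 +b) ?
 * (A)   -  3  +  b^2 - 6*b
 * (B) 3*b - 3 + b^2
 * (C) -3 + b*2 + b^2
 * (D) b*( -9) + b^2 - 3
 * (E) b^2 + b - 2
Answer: C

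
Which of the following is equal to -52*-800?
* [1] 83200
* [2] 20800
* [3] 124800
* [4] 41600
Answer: 4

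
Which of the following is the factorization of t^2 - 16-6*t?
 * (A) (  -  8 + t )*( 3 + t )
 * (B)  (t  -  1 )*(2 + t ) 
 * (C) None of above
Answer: C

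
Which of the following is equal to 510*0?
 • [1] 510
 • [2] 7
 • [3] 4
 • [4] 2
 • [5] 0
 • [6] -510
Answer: 5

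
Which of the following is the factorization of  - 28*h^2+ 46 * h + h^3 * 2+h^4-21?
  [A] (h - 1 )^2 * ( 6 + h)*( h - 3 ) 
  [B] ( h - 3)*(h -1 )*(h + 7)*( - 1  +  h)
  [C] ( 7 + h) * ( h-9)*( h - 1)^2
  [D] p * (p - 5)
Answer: B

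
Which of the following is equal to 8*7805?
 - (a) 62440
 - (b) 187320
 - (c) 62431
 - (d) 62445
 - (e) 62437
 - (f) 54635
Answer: a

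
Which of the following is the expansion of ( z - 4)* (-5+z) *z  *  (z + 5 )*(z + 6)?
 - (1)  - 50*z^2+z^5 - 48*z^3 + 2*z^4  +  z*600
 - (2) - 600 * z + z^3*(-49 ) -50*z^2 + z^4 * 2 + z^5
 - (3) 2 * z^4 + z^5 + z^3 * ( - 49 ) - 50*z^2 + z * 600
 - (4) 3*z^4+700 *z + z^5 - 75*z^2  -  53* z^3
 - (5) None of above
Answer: 3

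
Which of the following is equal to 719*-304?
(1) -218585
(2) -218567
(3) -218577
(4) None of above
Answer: 4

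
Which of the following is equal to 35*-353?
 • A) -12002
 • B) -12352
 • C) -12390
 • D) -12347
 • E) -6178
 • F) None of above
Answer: F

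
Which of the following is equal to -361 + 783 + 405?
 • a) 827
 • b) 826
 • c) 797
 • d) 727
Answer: a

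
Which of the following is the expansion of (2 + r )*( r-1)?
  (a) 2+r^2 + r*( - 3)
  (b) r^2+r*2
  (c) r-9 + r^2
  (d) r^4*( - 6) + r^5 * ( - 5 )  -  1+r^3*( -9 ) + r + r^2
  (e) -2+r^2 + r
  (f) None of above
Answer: e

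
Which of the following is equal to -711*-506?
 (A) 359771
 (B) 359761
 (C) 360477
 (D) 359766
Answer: D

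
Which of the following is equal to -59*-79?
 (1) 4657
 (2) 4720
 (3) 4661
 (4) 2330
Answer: 3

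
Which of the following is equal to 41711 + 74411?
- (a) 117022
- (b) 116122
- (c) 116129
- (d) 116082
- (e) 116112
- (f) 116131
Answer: b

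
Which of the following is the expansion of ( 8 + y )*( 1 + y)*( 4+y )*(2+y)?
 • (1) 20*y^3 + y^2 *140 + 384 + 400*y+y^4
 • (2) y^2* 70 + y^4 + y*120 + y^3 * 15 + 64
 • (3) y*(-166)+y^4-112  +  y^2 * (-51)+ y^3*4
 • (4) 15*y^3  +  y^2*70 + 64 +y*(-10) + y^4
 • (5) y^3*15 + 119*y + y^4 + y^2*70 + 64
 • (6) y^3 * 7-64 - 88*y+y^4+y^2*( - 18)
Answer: 2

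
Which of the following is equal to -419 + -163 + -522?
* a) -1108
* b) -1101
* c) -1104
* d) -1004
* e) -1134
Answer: c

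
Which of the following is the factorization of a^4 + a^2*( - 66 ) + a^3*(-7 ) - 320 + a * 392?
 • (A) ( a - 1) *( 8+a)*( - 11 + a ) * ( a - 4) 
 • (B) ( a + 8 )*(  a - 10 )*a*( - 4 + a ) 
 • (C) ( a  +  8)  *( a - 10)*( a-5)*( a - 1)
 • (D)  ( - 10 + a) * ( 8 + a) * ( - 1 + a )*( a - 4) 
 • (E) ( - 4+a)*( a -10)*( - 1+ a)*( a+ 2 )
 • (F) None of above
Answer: D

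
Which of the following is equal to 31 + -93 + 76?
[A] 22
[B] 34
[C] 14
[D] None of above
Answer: C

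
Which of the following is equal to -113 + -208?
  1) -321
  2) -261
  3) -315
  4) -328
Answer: 1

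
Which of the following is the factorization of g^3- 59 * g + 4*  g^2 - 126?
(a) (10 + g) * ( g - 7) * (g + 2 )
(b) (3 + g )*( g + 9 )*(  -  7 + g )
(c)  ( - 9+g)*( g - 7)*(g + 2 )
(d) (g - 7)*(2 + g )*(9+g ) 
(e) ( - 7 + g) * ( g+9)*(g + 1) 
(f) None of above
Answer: d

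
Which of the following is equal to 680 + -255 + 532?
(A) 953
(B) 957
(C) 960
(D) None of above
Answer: B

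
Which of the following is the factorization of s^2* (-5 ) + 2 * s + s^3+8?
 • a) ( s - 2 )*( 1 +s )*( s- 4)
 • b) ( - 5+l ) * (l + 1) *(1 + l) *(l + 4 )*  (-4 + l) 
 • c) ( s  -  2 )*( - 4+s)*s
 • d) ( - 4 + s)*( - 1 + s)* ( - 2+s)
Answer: a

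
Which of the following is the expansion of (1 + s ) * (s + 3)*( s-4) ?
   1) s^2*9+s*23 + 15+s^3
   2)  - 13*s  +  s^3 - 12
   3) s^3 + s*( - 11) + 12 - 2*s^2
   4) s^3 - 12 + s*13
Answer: 2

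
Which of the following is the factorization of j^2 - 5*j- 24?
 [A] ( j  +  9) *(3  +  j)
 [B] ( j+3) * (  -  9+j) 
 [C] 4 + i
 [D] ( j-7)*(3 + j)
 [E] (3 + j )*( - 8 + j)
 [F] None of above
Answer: E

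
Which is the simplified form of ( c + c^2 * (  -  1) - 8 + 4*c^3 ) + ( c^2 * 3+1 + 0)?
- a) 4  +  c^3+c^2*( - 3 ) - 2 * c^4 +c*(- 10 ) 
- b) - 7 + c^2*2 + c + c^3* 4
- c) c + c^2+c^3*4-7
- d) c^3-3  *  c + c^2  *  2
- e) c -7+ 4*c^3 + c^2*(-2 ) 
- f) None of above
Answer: b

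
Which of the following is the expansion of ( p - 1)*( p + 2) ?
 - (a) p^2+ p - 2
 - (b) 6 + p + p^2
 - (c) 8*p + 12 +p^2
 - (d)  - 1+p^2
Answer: a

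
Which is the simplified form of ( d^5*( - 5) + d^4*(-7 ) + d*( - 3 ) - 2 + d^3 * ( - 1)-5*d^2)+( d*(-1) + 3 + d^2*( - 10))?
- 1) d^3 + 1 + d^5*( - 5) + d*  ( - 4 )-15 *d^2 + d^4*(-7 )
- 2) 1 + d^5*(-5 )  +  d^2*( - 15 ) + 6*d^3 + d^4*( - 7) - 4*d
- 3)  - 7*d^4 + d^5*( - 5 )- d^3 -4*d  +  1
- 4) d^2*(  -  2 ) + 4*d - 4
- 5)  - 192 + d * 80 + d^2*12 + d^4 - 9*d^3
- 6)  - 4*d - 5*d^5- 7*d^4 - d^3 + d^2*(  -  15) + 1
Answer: 6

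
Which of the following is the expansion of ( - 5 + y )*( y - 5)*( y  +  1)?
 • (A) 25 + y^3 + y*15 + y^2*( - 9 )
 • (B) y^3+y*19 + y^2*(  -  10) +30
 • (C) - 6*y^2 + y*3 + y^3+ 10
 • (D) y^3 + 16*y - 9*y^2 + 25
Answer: A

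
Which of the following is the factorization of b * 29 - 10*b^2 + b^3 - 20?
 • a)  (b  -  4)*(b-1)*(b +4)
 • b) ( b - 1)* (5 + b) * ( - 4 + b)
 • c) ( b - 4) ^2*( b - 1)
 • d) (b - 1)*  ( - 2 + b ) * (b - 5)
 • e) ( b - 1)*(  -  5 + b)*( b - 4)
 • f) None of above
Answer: e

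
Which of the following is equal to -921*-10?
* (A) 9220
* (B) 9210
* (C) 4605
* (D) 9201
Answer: B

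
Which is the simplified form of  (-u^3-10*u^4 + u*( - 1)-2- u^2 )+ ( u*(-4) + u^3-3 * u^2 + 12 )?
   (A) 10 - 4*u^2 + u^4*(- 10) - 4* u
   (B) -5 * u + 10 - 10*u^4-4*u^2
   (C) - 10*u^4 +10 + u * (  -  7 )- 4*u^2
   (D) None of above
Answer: B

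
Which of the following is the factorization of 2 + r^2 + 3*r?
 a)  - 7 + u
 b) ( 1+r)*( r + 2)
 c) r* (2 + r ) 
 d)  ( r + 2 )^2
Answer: b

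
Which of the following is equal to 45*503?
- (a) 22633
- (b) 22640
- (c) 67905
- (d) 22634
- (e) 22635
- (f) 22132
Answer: e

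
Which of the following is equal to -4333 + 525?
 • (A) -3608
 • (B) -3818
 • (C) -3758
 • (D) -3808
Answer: D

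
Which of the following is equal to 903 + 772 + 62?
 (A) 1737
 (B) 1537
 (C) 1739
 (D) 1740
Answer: A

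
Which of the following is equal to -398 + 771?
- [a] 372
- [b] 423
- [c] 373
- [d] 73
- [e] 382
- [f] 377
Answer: c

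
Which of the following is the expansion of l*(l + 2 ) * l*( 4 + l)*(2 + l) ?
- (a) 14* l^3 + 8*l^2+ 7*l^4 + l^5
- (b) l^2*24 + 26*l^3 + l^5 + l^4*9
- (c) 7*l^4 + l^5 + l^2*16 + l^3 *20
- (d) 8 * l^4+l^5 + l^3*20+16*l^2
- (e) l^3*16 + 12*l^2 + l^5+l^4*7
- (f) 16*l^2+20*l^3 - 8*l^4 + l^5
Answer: d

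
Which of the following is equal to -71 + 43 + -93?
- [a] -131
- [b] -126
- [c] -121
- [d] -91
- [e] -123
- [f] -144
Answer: c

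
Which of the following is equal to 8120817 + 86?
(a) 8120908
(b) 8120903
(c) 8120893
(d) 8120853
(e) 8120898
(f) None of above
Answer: b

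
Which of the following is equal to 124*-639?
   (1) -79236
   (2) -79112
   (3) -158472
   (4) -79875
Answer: 1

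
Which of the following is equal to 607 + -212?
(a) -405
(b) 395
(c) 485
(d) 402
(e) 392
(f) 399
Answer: b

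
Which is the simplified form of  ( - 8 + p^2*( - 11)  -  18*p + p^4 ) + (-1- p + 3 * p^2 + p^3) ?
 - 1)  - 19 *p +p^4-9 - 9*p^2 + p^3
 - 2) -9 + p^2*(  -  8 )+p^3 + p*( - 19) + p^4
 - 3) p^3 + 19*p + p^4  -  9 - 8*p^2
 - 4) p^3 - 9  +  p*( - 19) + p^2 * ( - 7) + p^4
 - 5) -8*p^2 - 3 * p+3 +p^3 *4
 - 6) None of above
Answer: 2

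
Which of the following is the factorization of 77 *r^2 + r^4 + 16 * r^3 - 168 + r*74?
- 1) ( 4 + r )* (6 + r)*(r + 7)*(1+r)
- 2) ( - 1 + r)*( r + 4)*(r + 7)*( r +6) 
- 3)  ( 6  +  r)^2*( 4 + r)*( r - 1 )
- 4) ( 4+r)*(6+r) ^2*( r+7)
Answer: 2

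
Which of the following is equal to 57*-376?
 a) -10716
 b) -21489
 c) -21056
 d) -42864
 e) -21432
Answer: e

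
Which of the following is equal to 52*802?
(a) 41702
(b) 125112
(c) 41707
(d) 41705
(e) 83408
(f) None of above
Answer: f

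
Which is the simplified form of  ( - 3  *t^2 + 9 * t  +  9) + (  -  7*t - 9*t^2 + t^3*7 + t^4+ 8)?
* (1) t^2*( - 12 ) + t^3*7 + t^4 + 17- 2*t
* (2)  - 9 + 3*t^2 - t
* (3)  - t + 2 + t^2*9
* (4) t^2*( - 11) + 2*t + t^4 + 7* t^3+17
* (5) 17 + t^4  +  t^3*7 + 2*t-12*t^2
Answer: 5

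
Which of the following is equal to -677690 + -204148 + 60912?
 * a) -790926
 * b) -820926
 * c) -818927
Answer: b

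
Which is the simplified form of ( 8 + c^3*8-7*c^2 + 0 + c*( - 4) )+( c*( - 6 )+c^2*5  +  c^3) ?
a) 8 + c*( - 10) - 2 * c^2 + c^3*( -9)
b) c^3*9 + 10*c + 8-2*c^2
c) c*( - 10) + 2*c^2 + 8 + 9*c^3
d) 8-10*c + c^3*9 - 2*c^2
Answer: d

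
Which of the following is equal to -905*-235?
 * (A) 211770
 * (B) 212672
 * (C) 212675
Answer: C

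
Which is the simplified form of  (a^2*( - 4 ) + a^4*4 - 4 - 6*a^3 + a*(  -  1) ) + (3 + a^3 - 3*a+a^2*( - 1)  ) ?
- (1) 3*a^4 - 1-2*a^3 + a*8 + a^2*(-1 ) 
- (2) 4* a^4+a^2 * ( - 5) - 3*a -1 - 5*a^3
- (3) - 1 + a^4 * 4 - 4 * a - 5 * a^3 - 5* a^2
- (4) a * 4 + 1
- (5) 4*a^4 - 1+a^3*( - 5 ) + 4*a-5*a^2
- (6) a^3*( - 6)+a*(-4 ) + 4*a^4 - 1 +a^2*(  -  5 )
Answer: 3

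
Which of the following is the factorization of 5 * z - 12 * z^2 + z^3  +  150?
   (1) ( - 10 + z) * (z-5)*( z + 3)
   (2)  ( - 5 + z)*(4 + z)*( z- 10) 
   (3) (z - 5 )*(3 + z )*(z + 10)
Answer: 1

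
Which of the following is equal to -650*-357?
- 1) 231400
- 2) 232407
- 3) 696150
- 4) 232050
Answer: 4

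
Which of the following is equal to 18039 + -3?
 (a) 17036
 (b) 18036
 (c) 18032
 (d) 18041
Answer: b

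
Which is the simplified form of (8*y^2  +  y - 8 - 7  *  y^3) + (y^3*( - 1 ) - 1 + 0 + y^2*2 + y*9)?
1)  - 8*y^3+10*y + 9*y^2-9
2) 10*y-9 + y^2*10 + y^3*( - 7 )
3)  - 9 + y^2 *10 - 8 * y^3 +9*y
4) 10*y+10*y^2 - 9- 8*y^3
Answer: 4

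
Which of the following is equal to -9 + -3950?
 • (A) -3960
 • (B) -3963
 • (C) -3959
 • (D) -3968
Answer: C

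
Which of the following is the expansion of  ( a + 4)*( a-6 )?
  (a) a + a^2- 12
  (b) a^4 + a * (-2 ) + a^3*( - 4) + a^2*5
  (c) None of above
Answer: c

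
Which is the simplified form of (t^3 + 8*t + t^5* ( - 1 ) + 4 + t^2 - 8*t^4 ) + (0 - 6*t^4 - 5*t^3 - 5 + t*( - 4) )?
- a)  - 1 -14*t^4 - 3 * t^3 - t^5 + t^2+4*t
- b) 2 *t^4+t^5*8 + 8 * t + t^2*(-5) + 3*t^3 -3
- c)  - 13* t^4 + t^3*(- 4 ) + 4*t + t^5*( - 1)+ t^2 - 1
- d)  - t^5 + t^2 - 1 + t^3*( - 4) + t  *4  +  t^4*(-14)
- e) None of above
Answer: d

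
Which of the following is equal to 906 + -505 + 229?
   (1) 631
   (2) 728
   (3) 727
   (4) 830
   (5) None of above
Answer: 5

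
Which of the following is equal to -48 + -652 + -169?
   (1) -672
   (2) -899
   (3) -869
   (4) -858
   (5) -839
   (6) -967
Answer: 3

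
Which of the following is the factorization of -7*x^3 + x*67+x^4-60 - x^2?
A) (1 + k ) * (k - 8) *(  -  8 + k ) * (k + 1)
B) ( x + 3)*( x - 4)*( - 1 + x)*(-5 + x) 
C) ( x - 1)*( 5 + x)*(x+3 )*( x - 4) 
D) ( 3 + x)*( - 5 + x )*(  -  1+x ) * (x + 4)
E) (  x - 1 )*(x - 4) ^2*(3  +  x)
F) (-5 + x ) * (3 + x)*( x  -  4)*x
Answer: B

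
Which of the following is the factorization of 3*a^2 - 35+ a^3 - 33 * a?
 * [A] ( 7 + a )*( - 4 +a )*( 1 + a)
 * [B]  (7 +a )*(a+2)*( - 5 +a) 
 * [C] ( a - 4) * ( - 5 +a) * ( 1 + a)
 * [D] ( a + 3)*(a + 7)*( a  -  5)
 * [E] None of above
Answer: E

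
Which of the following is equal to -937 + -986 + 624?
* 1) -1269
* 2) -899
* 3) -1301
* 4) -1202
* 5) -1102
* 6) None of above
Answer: 6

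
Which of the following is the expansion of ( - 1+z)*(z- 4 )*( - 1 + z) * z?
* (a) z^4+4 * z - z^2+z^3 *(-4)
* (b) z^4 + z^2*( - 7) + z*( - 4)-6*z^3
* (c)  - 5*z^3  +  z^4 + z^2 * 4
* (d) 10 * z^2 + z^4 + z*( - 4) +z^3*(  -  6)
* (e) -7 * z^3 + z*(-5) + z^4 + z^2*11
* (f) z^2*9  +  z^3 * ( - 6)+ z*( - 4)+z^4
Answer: f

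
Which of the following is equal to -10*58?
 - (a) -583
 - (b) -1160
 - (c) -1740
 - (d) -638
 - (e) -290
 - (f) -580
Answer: f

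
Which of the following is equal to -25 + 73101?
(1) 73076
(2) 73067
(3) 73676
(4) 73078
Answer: 1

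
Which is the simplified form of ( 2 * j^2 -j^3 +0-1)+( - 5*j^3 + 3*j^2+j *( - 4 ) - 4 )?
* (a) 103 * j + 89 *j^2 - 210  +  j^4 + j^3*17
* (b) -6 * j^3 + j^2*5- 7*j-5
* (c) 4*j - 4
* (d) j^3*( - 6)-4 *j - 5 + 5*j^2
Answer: d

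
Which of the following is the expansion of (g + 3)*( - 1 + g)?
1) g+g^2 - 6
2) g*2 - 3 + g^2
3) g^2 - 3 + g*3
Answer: 2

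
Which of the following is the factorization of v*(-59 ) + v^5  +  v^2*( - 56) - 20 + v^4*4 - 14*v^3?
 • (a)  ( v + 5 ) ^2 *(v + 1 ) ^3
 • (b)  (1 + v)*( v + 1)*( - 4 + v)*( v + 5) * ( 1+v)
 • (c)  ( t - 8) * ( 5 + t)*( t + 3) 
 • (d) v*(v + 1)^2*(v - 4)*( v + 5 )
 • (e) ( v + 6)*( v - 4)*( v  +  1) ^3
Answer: b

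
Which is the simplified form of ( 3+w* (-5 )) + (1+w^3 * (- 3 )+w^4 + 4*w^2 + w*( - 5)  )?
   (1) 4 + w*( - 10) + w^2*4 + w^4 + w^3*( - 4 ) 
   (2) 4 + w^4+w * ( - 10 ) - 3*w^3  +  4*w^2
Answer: 2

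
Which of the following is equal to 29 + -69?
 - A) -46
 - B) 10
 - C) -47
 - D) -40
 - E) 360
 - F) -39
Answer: D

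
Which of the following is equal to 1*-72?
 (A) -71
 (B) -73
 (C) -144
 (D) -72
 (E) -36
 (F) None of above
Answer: D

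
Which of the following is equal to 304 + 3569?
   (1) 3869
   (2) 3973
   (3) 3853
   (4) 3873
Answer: 4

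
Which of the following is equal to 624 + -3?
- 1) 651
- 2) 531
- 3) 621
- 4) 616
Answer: 3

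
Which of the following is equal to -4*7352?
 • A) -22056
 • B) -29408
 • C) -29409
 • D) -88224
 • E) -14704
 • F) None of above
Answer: B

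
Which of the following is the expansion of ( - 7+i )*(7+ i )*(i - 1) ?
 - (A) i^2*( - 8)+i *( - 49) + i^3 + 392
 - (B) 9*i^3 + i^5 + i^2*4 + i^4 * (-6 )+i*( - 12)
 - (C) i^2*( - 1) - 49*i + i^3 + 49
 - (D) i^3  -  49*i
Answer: C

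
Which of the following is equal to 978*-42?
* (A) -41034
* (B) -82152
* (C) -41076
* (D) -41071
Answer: C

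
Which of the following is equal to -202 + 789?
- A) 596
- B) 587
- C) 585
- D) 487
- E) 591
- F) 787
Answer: B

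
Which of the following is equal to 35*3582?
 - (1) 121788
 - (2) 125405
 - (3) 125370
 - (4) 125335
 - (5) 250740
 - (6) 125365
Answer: 3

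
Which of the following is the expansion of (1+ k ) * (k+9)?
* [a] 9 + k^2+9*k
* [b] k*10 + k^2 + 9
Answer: b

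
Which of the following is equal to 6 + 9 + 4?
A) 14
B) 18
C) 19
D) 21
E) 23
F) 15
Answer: C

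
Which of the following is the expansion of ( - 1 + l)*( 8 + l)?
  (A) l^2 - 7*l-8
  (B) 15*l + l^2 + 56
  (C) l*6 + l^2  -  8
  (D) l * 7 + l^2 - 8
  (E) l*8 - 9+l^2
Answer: D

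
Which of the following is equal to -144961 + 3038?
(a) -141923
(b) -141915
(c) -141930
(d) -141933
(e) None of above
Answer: a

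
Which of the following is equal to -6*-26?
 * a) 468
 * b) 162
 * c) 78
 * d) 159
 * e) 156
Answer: e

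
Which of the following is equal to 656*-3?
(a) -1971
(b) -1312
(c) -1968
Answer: c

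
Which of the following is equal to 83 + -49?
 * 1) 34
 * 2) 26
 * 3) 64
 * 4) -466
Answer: 1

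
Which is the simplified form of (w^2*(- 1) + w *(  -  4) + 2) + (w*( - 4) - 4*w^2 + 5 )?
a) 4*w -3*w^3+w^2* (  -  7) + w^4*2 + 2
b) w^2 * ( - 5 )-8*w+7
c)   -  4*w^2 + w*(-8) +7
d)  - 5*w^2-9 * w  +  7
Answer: b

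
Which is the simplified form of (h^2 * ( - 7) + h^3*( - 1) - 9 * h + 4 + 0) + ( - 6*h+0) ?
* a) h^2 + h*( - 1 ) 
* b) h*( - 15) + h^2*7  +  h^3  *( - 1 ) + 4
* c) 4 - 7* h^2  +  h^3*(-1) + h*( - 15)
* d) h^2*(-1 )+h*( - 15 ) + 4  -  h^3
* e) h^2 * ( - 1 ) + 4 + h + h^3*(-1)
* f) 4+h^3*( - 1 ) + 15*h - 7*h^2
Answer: c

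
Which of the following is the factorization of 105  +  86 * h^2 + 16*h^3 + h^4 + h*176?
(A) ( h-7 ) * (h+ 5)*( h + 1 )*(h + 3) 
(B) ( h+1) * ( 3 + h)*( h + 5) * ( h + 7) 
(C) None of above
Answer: B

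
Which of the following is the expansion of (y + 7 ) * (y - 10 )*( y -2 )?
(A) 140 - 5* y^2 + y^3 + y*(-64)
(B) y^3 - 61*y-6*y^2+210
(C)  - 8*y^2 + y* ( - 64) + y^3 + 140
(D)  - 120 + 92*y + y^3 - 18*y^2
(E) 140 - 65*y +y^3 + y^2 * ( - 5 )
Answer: A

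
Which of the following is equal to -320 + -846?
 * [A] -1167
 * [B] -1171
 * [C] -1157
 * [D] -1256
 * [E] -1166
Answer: E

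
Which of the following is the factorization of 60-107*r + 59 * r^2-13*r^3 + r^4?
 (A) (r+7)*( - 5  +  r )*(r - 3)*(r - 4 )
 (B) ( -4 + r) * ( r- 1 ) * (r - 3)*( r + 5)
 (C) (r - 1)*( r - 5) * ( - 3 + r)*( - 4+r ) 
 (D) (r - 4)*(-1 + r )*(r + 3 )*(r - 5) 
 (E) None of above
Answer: C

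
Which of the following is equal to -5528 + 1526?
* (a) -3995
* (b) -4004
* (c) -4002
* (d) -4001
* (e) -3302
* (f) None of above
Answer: c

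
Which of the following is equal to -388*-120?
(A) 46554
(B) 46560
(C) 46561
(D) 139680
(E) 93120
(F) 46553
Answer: B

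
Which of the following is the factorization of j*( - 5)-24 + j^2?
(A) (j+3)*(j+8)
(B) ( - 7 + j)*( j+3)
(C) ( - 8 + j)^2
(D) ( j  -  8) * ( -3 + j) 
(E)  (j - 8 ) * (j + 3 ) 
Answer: E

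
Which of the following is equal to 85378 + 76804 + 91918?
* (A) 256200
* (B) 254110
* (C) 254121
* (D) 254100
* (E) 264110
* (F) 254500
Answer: D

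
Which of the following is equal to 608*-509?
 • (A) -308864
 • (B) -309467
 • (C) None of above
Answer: C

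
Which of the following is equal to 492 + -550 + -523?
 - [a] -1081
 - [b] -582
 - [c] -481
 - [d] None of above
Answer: d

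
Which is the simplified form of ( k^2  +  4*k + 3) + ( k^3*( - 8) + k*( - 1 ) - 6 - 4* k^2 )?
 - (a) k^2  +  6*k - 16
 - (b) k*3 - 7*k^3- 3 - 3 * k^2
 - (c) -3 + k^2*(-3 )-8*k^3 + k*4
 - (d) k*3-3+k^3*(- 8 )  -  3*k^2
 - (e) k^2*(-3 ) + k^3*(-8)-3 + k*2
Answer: d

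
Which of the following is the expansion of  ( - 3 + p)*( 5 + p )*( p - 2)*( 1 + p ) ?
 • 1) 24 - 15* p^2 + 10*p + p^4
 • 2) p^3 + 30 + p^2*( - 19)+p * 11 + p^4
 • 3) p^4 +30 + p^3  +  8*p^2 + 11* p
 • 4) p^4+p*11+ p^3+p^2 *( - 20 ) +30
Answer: 2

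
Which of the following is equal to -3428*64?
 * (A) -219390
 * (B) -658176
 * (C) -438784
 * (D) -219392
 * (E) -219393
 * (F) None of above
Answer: D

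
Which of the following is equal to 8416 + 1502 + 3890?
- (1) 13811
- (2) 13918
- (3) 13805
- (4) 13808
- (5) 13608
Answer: 4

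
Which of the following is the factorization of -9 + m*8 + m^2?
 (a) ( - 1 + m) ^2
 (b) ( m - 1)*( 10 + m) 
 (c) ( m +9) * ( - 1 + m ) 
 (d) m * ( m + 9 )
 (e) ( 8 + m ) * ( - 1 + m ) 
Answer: c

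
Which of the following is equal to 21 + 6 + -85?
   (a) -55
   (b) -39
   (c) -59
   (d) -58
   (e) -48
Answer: d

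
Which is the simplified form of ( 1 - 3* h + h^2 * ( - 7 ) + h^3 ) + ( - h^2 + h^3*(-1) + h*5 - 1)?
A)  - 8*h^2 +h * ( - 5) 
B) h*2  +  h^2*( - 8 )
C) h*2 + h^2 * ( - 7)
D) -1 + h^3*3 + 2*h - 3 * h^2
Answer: B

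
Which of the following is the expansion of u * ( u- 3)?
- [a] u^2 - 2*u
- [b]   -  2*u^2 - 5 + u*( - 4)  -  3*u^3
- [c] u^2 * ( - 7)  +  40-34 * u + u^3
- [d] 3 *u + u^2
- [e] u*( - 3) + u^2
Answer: e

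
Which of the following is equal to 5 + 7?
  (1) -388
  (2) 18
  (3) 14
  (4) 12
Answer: 4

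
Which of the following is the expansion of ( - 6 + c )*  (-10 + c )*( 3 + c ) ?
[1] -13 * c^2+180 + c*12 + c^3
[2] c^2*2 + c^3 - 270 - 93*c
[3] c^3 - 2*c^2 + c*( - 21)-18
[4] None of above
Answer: 1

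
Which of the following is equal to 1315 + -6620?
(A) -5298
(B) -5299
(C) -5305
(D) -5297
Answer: C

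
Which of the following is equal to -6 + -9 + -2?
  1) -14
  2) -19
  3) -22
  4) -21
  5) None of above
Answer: 5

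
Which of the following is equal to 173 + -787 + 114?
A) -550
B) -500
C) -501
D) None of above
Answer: B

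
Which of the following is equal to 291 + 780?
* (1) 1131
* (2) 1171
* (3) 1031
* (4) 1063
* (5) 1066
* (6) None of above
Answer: 6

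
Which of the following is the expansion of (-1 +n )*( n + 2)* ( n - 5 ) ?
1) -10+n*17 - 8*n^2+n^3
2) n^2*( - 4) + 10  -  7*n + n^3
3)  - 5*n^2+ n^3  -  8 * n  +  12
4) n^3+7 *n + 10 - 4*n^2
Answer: 2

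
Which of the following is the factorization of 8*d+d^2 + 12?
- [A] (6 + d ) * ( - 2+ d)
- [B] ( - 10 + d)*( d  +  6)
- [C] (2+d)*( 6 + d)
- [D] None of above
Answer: C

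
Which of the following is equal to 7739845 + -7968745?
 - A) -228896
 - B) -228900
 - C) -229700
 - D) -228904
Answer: B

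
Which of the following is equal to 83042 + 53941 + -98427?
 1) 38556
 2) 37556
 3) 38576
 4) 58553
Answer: 1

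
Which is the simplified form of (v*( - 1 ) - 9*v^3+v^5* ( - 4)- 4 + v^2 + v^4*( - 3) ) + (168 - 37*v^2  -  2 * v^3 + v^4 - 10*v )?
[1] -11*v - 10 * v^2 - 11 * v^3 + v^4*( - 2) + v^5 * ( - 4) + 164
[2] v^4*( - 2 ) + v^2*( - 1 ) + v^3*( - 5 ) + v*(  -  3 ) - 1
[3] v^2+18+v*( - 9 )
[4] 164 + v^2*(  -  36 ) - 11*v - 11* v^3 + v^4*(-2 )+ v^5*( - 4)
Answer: 4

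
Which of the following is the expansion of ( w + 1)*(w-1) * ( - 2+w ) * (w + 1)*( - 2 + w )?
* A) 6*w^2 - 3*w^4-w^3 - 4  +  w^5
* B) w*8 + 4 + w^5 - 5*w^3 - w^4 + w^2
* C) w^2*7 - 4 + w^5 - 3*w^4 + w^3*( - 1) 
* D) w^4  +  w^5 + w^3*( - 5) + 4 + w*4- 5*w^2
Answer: C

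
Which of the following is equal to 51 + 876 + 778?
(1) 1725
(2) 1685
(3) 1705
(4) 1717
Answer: 3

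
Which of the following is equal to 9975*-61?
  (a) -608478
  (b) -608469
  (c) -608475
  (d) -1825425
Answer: c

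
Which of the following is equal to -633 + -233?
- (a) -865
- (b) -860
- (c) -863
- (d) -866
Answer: d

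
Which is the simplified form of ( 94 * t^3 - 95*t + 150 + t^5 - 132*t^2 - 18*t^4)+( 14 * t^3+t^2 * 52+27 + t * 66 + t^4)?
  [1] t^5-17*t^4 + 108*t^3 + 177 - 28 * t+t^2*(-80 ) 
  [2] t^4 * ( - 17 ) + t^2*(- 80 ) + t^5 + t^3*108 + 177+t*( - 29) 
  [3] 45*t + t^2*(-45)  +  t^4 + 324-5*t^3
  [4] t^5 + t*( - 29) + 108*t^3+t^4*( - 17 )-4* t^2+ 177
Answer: 2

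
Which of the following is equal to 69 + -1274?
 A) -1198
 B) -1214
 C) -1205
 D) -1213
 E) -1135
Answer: C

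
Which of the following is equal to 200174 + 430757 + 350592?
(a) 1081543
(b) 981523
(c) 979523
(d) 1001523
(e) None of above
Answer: b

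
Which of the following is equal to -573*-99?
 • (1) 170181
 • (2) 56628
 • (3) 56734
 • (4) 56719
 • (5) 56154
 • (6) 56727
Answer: 6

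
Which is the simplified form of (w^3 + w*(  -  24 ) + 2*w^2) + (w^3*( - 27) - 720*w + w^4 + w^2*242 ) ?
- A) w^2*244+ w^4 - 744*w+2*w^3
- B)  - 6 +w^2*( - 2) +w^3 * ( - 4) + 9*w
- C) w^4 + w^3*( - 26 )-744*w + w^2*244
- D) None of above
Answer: C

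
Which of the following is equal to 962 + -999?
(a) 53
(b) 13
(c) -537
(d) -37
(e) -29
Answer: d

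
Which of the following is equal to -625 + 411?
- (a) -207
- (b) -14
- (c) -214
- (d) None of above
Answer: c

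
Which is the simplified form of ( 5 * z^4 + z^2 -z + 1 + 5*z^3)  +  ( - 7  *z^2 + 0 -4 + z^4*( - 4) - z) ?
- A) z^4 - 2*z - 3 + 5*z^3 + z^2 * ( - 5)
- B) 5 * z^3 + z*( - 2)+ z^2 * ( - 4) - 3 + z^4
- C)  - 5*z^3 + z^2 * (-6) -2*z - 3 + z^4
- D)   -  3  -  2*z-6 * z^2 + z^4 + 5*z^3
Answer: D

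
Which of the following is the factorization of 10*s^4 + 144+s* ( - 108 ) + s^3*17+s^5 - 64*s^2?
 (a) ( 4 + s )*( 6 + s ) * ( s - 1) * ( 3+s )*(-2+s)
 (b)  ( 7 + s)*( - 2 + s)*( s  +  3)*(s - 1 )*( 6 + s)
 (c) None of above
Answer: a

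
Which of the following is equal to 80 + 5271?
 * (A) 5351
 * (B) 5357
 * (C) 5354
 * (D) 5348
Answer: A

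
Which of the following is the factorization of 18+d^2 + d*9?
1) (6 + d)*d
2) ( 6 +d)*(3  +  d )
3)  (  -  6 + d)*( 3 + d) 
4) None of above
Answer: 2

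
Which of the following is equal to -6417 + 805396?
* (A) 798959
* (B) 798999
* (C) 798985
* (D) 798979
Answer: D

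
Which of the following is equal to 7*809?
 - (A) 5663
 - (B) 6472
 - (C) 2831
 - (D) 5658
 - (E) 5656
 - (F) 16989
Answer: A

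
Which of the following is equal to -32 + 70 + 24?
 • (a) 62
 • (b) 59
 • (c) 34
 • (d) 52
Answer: a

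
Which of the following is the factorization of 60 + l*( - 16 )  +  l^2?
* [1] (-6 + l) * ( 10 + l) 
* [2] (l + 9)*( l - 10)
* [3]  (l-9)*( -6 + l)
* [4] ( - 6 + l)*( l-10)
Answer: 4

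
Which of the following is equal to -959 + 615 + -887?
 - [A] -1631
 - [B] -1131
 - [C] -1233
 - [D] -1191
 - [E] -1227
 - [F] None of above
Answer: F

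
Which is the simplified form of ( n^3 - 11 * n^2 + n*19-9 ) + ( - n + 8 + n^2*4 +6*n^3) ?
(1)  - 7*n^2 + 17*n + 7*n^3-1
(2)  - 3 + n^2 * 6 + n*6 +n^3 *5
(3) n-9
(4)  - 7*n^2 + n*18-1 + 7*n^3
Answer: 4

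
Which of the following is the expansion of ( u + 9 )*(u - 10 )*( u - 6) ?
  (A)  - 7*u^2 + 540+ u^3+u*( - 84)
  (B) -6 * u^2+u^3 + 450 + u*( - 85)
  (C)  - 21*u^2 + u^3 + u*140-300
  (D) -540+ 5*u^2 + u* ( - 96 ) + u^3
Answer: A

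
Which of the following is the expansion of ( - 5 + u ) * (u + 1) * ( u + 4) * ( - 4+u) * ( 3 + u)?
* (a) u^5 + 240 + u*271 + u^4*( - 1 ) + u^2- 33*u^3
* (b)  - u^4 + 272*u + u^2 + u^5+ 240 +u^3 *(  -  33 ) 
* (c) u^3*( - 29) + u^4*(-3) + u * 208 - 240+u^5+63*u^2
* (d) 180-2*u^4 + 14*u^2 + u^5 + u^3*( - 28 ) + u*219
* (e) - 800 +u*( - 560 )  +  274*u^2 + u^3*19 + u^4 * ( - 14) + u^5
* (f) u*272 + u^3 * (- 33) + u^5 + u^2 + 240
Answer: b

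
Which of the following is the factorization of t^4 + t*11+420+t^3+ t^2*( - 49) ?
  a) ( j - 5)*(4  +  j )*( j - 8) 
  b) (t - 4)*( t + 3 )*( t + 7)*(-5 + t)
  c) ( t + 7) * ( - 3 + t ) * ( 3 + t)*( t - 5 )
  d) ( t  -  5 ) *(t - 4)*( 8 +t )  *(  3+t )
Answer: b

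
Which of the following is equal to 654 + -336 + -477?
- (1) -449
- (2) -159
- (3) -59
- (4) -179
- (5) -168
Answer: 2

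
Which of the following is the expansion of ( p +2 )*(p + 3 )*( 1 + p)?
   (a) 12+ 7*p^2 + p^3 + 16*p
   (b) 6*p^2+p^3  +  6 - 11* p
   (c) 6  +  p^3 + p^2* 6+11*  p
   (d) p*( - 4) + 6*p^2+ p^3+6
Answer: c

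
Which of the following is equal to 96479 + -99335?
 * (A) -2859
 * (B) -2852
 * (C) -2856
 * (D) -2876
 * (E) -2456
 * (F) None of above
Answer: C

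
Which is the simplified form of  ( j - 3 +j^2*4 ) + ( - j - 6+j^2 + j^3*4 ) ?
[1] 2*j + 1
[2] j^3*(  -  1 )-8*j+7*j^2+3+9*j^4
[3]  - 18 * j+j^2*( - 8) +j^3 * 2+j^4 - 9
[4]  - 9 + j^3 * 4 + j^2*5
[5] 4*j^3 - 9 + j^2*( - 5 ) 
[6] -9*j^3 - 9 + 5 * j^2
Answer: 4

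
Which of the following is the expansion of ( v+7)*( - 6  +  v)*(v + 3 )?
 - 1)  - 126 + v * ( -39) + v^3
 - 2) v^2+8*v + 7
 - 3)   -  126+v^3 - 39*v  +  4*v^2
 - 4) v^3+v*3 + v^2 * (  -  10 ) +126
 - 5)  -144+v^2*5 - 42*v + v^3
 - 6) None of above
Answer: 3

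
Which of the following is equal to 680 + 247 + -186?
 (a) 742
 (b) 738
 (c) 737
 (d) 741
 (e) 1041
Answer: d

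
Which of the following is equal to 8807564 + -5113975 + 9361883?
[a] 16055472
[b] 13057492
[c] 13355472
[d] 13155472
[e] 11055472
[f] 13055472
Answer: f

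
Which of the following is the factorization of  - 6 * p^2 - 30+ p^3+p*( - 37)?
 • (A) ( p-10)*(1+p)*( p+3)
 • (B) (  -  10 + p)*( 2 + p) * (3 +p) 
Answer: A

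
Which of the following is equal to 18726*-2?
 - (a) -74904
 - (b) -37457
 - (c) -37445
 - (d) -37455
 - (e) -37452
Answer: e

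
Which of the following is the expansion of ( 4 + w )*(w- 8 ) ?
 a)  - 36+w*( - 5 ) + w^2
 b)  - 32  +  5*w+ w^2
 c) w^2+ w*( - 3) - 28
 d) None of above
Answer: d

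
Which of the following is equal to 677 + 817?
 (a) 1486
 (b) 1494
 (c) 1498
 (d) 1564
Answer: b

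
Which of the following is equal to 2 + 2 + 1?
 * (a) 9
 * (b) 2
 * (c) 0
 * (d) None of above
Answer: d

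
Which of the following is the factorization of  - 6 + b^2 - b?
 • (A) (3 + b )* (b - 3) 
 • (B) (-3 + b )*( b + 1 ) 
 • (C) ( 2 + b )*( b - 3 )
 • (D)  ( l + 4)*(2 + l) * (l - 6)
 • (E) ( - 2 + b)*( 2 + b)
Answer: C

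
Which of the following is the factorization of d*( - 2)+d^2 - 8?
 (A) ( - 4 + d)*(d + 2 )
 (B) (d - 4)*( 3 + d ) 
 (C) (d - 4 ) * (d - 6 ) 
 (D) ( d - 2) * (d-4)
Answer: A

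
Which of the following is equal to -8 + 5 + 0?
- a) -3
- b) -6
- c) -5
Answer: a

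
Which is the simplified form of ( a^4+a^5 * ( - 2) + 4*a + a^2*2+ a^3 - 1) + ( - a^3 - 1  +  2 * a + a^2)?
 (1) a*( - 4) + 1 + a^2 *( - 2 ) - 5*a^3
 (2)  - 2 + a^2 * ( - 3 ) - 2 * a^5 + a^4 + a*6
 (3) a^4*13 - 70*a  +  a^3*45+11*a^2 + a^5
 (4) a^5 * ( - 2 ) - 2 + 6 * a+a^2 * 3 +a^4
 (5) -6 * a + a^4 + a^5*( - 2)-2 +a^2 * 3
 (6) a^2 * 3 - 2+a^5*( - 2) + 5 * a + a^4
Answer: 4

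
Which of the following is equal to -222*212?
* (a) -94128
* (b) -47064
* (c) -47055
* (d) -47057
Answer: b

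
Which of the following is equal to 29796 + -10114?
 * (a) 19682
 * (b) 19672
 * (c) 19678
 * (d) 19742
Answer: a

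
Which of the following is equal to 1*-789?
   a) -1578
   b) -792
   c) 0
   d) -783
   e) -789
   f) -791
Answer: e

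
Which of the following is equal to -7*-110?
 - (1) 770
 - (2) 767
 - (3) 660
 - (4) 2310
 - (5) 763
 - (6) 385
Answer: 1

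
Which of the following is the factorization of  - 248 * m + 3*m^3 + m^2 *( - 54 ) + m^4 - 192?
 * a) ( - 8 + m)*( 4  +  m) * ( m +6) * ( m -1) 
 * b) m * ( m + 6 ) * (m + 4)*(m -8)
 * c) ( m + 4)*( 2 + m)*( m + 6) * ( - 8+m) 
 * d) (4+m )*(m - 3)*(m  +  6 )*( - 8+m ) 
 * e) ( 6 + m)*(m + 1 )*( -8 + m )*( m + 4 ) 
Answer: e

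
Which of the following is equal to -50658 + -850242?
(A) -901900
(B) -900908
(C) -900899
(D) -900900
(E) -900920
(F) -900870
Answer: D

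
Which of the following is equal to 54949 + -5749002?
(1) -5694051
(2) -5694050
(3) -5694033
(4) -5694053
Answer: 4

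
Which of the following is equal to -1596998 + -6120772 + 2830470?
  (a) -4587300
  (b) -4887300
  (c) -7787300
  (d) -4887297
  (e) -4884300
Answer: b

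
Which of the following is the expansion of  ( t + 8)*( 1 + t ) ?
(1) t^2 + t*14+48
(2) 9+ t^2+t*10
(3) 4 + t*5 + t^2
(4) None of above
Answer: 4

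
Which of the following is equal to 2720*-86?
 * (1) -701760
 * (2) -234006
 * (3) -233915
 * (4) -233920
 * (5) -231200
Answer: 4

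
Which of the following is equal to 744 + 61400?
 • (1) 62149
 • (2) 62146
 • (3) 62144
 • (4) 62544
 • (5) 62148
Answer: 3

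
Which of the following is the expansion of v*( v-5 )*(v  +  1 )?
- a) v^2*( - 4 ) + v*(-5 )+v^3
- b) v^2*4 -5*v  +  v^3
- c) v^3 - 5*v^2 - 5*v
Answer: a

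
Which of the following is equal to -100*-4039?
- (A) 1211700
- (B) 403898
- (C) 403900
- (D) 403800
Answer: C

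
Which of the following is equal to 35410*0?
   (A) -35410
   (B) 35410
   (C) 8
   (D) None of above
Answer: D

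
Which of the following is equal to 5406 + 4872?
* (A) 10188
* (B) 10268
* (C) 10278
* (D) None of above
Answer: C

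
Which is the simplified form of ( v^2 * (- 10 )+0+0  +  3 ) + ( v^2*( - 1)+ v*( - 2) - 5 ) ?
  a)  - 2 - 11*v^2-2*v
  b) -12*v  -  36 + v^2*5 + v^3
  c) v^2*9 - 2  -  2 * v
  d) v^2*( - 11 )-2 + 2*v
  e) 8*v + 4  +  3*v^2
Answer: a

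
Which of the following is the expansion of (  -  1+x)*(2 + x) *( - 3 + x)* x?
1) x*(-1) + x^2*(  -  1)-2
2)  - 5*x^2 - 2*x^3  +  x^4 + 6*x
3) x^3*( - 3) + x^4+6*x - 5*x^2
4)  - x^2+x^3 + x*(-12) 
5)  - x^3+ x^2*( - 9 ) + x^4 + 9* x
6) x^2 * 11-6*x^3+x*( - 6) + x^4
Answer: 2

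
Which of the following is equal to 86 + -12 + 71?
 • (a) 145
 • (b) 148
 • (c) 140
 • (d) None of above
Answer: a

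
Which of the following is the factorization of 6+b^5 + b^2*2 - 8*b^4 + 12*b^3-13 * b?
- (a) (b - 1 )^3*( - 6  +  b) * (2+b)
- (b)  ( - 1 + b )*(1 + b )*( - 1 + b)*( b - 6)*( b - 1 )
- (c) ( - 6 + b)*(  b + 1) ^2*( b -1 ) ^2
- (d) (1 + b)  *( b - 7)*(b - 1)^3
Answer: b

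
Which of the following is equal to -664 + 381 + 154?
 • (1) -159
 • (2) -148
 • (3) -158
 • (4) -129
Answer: 4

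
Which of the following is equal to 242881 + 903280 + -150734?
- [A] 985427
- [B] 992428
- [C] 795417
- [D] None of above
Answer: D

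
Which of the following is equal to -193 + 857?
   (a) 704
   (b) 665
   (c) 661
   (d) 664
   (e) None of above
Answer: d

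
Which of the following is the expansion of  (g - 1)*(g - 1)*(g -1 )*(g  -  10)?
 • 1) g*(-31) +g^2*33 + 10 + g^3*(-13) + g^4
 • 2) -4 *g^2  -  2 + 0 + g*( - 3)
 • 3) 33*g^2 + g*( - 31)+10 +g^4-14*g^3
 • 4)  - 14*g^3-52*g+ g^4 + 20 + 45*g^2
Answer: 1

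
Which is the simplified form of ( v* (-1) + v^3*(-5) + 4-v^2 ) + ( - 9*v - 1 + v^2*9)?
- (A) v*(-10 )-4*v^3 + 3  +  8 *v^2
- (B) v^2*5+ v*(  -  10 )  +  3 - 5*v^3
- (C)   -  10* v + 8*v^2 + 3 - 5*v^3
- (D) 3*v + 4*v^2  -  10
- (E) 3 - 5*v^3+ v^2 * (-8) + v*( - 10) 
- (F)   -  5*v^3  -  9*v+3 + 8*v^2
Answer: C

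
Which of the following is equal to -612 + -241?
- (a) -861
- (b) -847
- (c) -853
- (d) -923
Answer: c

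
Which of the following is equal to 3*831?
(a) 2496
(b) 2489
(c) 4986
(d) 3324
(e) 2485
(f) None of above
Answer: f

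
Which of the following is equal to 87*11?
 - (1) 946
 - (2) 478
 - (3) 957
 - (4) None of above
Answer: 3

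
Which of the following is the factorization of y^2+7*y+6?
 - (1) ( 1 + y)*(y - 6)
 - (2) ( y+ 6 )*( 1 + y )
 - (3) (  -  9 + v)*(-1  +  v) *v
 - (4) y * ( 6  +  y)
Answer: 2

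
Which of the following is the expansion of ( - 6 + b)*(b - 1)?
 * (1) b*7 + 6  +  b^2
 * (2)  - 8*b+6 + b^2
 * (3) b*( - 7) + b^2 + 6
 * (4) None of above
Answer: 3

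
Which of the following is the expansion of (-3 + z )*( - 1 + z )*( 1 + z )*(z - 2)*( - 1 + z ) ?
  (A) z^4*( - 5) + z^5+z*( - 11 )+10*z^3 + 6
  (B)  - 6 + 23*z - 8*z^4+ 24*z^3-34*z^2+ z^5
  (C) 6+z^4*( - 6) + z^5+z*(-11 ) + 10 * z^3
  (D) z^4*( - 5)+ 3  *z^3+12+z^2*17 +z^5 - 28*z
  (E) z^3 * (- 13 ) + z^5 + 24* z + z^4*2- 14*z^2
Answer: C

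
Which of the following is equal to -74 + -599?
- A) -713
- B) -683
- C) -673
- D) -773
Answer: C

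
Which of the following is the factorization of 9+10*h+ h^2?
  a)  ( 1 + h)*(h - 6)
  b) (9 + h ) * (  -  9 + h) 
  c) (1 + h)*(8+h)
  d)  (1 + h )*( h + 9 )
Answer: d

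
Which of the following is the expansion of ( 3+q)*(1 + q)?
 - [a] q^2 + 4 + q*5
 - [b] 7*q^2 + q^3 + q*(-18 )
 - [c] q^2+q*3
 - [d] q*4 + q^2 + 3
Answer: d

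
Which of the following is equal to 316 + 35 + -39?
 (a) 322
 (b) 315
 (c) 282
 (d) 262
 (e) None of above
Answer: e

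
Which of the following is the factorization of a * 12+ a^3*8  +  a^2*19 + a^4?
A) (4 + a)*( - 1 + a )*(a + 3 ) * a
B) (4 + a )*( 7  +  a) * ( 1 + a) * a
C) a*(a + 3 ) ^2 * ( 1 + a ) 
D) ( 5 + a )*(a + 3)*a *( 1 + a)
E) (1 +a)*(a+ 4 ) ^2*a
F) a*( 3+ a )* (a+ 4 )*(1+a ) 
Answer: F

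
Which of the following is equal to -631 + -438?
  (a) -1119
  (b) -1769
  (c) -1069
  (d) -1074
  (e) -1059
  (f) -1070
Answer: c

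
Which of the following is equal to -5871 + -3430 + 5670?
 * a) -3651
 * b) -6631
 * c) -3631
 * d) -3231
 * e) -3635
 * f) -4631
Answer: c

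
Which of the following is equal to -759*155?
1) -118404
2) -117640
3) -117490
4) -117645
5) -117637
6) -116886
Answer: 4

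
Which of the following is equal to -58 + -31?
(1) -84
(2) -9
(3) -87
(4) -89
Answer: 4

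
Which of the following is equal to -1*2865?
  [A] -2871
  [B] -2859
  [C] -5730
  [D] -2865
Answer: D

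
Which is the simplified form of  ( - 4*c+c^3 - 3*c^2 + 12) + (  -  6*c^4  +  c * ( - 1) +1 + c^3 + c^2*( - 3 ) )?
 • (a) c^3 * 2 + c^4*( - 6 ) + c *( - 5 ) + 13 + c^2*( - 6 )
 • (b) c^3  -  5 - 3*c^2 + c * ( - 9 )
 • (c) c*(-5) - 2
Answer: a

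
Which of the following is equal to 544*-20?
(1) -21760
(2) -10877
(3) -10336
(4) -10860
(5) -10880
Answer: 5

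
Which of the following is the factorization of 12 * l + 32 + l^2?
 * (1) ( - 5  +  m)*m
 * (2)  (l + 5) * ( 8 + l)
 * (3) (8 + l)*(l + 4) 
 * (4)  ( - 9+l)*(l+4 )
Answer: 3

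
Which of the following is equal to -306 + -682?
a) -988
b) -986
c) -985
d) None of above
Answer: a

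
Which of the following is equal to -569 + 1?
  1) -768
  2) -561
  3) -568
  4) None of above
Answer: 3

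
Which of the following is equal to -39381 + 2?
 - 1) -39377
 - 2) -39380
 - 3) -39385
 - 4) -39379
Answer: 4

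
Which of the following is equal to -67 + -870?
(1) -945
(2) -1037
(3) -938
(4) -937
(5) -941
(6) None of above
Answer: 4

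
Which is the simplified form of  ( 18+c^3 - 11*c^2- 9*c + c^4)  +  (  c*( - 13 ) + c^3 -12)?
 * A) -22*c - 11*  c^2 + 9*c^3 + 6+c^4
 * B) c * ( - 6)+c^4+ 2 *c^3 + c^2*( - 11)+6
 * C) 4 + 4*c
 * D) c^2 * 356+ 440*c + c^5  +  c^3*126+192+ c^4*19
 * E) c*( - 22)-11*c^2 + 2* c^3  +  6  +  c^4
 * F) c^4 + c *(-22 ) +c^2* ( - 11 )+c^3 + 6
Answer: E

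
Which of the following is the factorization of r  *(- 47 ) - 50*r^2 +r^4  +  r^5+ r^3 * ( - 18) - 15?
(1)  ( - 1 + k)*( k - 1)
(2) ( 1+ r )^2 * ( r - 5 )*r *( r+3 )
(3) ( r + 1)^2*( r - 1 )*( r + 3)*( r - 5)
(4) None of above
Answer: 4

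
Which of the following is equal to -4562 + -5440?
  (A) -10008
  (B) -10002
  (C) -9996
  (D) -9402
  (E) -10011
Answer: B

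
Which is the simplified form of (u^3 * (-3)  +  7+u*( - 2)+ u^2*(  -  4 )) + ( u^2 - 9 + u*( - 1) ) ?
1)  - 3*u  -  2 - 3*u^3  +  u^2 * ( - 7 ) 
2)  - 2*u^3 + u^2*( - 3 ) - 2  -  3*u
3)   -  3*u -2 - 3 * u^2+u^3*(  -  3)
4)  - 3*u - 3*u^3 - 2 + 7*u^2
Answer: 3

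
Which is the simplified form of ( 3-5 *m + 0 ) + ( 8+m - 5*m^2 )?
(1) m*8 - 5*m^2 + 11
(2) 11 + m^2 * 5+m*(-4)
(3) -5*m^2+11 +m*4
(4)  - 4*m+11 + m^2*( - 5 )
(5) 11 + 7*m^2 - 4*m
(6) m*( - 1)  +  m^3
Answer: 4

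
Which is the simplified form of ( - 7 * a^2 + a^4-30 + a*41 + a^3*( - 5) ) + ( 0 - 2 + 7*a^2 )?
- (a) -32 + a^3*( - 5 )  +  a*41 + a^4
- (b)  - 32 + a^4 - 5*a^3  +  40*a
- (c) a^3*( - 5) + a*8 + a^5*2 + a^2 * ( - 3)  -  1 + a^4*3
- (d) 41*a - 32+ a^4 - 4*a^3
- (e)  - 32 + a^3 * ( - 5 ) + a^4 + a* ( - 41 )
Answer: a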